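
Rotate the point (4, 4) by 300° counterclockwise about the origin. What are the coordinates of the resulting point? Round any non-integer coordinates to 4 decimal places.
(5.4641, -1.4641)

Rotation matrix R(θ) = [[cos θ, -sin θ], [sin θ, cos θ]]; for θ = 300°:
R = [[1/2, √3/2], [-√3/2, 1/2]]
Result: R × [4, 4]ᵀ = [1/2·4 + (√3/2)·4, -√3/2·4 + (1/2)·4]ᵀ = (5.4641, -1.4641)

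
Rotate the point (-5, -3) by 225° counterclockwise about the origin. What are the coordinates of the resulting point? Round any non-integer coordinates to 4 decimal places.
(1.4142, 5.6569)

Rotation matrix R(θ) = [[cos θ, -sin θ], [sin θ, cos θ]]; for θ = 225°:
R = [[-√2/2, √2/2], [-√2/2, -√2/2]]
Result: R × [-5, -3]ᵀ = [-√2/2·-5 + (√2/2)·-3, -√2/2·-5 + (-√2/2)·-3]ᵀ = (1.4142, 5.6569)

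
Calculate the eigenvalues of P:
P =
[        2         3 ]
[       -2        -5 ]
λ = -4, 1

Solve det(P - λI) = 0. For a 2×2 matrix the characteristic equation is λ² - (trace)λ + det = 0.
trace(P) = a + d = 2 - 5 = -3.
det(P) = a*d - b*c = (2)*(-5) - (3)*(-2) = -10 + 6 = -4.
Characteristic equation: λ² - (-3)λ + (-4) = 0.
Discriminant = (-3)² - 4*(-4) = 9 + 16 = 25.
λ = (-3 ± √25) / 2 = (-3 ± 5) / 2 = -4, 1.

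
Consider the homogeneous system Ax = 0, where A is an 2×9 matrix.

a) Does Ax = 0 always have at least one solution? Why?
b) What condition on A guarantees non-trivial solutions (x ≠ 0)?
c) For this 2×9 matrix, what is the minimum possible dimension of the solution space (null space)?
a) Yes, x = 0 is always a solution. b) When A has linearly dependent columns (rank < n). c) Minimum nullity = 7.

a) x = 0 satisfies A·0 = 0, so the zero vector is always a solution.
b) Non-trivial solutions exist iff the columns of A are linearly dependent, equivalently rank(A) < n (the number of columns).
c) By rank-nullity, rank(A) + nullity(A) = n = 9. Since A has only 2 rows, rank(A) ≤ 2, so nullity(A) ≥ 9 - 2 = 7.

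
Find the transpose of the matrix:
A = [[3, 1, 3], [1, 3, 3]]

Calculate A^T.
[[3, 1], [1, 3], [3, 3]]

The transpose sends entry (i,j) to (j,i); rows become columns.
Row 0 of A: [3, 1, 3] -> column 0 of A^T.
Row 1 of A: [1, 3, 3] -> column 1 of A^T.
A^T = [[3, 1], [1, 3], [3, 3]]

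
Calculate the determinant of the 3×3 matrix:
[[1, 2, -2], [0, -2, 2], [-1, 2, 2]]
-8

Expansion along first row:
det = 1·det([[-2,2],[2,2]]) - 2·det([[0,2],[-1,2]]) + -2·det([[0,-2],[-1,2]])
    = 1·(-2·2 - 2·2) - 2·(0·2 - 2·-1) + -2·(0·2 - -2·-1)
    = 1·-8 - 2·2 + -2·-2
    = -8 + -4 + 4 = -8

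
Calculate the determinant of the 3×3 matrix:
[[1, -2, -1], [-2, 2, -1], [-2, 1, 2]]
-9

Expansion along first row:
det = 1·det([[2,-1],[1,2]]) - -2·det([[-2,-1],[-2,2]]) + -1·det([[-2,2],[-2,1]])
    = 1·(2·2 - -1·1) - -2·(-2·2 - -1·-2) + -1·(-2·1 - 2·-2)
    = 1·5 - -2·-6 + -1·2
    = 5 + -12 + -2 = -9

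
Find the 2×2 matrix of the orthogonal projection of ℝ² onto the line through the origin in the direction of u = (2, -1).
[[4/5, -2/5], [-2/5, 1/5]]

The orthogonal projection onto the line spanned by a nonzero vector u = (a, b) has matrix P = (u uᵀ) / (uᵀ u) = (1/(a² + b²)) · [[a², ab], [ab, b²]].
Here u = (2, -1), so a² + b² = 4 + 1 = 5.
P = (1/5) · [[4, -2], [-2, 1]] = [[4/5, -2/5], [-2/5, 1/5]].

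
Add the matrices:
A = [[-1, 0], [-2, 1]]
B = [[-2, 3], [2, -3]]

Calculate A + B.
[[-3, 3], [0, -2]]

Add corresponding elements:
(-1)+(-2)=-3
(0)+(3)=3
(-2)+(2)=0
(1)+(-3)=-2
A + B = [[-3, 3], [0, -2]]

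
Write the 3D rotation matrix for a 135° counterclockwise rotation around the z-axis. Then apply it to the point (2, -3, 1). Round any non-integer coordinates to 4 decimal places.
R = [[-√2/2, -√2/2, 0], [√2/2, -√2/2, 0], [0, 0, 1]]; R·(2, -3, 1) = (0.7071, 3.5355, 1.0000)

Rotation matrix for 135° around z-axis:
cos(135°) = -√2/2, sin(135°) = √2/2
R = [[-√2/2, -√2/2, 0], [√2/2, -√2/2, 0], [0, 0, 1]]
Apply to (2, -3, 1): R·[2, -3, 1]ᵀ = (0.7071, 3.5355, 1.0000)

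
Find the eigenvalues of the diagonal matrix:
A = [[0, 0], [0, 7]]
λ₁ = 0, λ₂ = 7

The characteristic polynomial of A is det(A - λI) = (0 - λ)(7 - λ) = 0.
The roots are λ = 0 and λ = 7, so the eigenvalues are the diagonal entries.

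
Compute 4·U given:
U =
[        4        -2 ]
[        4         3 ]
4U =
[       16        -8 ]
[       16        12 ]

Scalar multiplication is elementwise: (4U)[i][j] = 4 * U[i][j].
  (4U)[0][0] = 4 * (4) = 16
  (4U)[0][1] = 4 * (-2) = -8
  (4U)[1][0] = 4 * (4) = 16
  (4U)[1][1] = 4 * (3) = 12
4U =
[       16        -8 ]
[       16        12 ]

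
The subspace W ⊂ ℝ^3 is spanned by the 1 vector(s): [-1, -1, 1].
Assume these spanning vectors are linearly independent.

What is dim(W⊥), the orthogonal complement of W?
dim(W⊥) = 2

For any subspace W of ℝ^n, dim(W) + dim(W⊥) = n (the whole-space dimension).
Here the given 1 vectors are linearly independent, so dim(W) = 1.
Thus dim(W⊥) = n - dim(W) = 3 - 1 = 2.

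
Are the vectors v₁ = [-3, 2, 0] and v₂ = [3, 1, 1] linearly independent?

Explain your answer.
Yes, linearly independent

Two vectors are linearly dependent iff one is a scalar multiple of the other.
No single scalar k satisfies v₂ = k·v₁ (the ratios of corresponding entries disagree), so v₁ and v₂ are linearly independent.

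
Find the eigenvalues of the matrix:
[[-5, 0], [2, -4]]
λ = -5 and λ = -4

Characteristic equation: det(A - λI) = 0
λ² - (trace)λ + (det) = 0
λ² - (-9)λ + (20) = 0
λ² + 9λ + 20 = 0
Solving: λ = -5, -4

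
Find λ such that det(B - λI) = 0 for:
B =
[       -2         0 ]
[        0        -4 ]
λ = -4, -2

Solve det(B - λI) = 0. For a 2×2 matrix the characteristic equation is λ² - (trace)λ + det = 0.
trace(B) = a + d = -2 - 4 = -6.
det(B) = a*d - b*c = (-2)*(-4) - (0)*(0) = 8 - 0 = 8.
Characteristic equation: λ² - (-6)λ + (8) = 0.
Discriminant = (-6)² - 4*(8) = 36 - 32 = 4.
λ = (-6 ± √4) / 2 = (-6 ± 2) / 2 = -4, -2.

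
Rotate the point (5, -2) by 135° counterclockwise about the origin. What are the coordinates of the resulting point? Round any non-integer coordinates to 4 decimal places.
(-2.1213, 4.9497)

Rotation matrix R(θ) = [[cos θ, -sin θ], [sin θ, cos θ]]; for θ = 135°:
R = [[-√2/2, -√2/2], [√2/2, -√2/2]]
Result: R × [5, -2]ᵀ = [-√2/2·5 + (-√2/2)·-2, √2/2·5 + (-√2/2)·-2]ᵀ = (-2.1213, 4.9497)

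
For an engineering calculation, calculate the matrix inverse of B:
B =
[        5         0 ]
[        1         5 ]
det(B) = 25
B⁻¹ =
[      1/5         0 ]
[    -1/25       1/5 ]

For a 2×2 matrix B = [[a, b], [c, d]] with det(B) ≠ 0, B⁻¹ = (1/det(B)) * [[d, -b], [-c, a]].
det(B) = (5)*(5) - (0)*(1) = 25 - 0 = 25.
B⁻¹ = (1/25) * [[5, 0], [-1, 5]].
Dividing each entry by 25 and reducing:
B⁻¹ =
[      1/5         0 ]
[    -1/25       1/5 ]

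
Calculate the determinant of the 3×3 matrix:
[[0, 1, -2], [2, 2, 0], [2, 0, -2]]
12

Expansion along first row:
det = 0·det([[2,0],[0,-2]]) - 1·det([[2,0],[2,-2]]) + -2·det([[2,2],[2,0]])
    = 0·(2·-2 - 0·0) - 1·(2·-2 - 0·2) + -2·(2·0 - 2·2)
    = 0·-4 - 1·-4 + -2·-4
    = 0 + 4 + 8 = 12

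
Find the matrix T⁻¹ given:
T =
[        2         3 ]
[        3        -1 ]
det(T) = -11
T⁻¹ =
[     1/11      3/11 ]
[     3/11     -2/11 ]

For a 2×2 matrix T = [[a, b], [c, d]] with det(T) ≠ 0, T⁻¹ = (1/det(T)) * [[d, -b], [-c, a]].
det(T) = (2)*(-1) - (3)*(3) = -2 - 9 = -11.
T⁻¹ = (1/-11) * [[-1, -3], [-3, 2]].
Dividing each entry by -11 and reducing:
T⁻¹ =
[     1/11      3/11 ]
[     3/11     -2/11 ]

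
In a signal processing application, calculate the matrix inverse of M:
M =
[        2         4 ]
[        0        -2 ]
det(M) = -4
M⁻¹ =
[      1/2         1 ]
[        0      -1/2 ]

For a 2×2 matrix M = [[a, b], [c, d]] with det(M) ≠ 0, M⁻¹ = (1/det(M)) * [[d, -b], [-c, a]].
det(M) = (2)*(-2) - (4)*(0) = -4 - 0 = -4.
M⁻¹ = (1/-4) * [[-2, -4], [0, 2]].
Dividing each entry by -4 and reducing:
M⁻¹ =
[      1/2         1 ]
[        0      -1/2 ]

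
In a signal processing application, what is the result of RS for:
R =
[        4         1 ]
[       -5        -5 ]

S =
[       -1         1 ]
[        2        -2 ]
RS =
[       -2         2 ]
[       -5         5 ]

Matrix multiplication: (RS)[i][j] = sum over k of R[i][k] * S[k][j].
  (RS)[0][0] = (4)*(-1) + (1)*(2) = -2
  (RS)[0][1] = (4)*(1) + (1)*(-2) = 2
  (RS)[1][0] = (-5)*(-1) + (-5)*(2) = -5
  (RS)[1][1] = (-5)*(1) + (-5)*(-2) = 5
RS =
[       -2         2 ]
[       -5         5 ]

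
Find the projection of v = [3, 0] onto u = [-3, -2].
[27/13, 18/13]

The projection of v onto u is proj_u(v) = ((v·u) / (u·u)) · u.
v·u = (3)*(-3) + (0)*(-2) = -9.
u·u = (-3)*(-3) + (-2)*(-2) = 13.
coefficient = -9 / 13 = -9/13.
proj_u(v) = -9/13 · [-3, -2] = [27/13, 18/13].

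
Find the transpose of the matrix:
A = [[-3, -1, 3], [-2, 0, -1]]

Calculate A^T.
[[-3, -2], [-1, 0], [3, -1]]

The transpose sends entry (i,j) to (j,i); rows become columns.
Row 0 of A: [-3, -1, 3] -> column 0 of A^T.
Row 1 of A: [-2, 0, -1] -> column 1 of A^T.
A^T = [[-3, -2], [-1, 0], [3, -1]]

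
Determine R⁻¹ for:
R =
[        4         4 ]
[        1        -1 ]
det(R) = -8
R⁻¹ =
[      1/8       1/2 ]
[      1/8      -1/2 ]

For a 2×2 matrix R = [[a, b], [c, d]] with det(R) ≠ 0, R⁻¹ = (1/det(R)) * [[d, -b], [-c, a]].
det(R) = (4)*(-1) - (4)*(1) = -4 - 4 = -8.
R⁻¹ = (1/-8) * [[-1, -4], [-1, 4]].
Dividing each entry by -8 and reducing:
R⁻¹ =
[      1/8       1/2 ]
[      1/8      -1/2 ]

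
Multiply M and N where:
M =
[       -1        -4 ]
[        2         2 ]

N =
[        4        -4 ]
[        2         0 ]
MN =
[      -12         4 ]
[       12        -8 ]

Matrix multiplication: (MN)[i][j] = sum over k of M[i][k] * N[k][j].
  (MN)[0][0] = (-1)*(4) + (-4)*(2) = -12
  (MN)[0][1] = (-1)*(-4) + (-4)*(0) = 4
  (MN)[1][0] = (2)*(4) + (2)*(2) = 12
  (MN)[1][1] = (2)*(-4) + (2)*(0) = -8
MN =
[      -12         4 ]
[       12        -8 ]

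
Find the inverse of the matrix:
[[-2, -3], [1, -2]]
[[-2/7, 3/7], [-1/7, -2/7]]

For [[a,b],[c,d]], inverse = (1/det)·[[d,-b],[-c,a]]
det = -2·-2 - -3·1 = 7
Inverse = (1/7)·[[-2, 3], [-1, -2]]
        = [[-2/7, 3/7], [-1/7, -2/7]]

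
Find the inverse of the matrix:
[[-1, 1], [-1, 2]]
[[-2, 1], [-1, 1]]

For [[a,b],[c,d]], inverse = (1/det)·[[d,-b],[-c,a]]
det = -1·2 - 1·-1 = -1
Inverse = (1/-1)·[[2, -1], [1, -1]]
        = [[-2, 1], [-1, 1]]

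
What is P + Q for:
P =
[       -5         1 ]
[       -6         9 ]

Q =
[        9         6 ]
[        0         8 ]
P + Q =
[        4         7 ]
[       -6        17 ]

Matrix addition is elementwise: (P+Q)[i][j] = P[i][j] + Q[i][j].
  (P+Q)[0][0] = (-5) + (9) = 4
  (P+Q)[0][1] = (1) + (6) = 7
  (P+Q)[1][0] = (-6) + (0) = -6
  (P+Q)[1][1] = (9) + (8) = 17
P + Q =
[        4         7 ]
[       -6        17 ]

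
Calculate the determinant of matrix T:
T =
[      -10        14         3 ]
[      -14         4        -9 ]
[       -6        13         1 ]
det(T) = -732

Expand along row 0 (cofactor expansion): det(T) = a*(e*i - f*h) - b*(d*i - f*g) + c*(d*h - e*g), where the 3×3 is [[a, b, c], [d, e, f], [g, h, i]].
Minor M_00 = (4)*(1) - (-9)*(13) = 4 + 117 = 121.
Minor M_01 = (-14)*(1) - (-9)*(-6) = -14 - 54 = -68.
Minor M_02 = (-14)*(13) - (4)*(-6) = -182 + 24 = -158.
det(T) = (-10)*(121) - (14)*(-68) + (3)*(-158) = -1210 + 952 - 474 = -732.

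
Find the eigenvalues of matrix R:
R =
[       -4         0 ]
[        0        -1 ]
λ = -4, -1

Solve det(R - λI) = 0. For a 2×2 matrix the characteristic equation is λ² - (trace)λ + det = 0.
trace(R) = a + d = -4 - 1 = -5.
det(R) = a*d - b*c = (-4)*(-1) - (0)*(0) = 4 - 0 = 4.
Characteristic equation: λ² - (-5)λ + (4) = 0.
Discriminant = (-5)² - 4*(4) = 25 - 16 = 9.
λ = (-5 ± √9) / 2 = (-5 ± 3) / 2 = -4, -1.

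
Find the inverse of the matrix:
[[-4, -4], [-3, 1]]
[[-1/16, -1/4], [-3/16, 1/4]]

For [[a,b],[c,d]], inverse = (1/det)·[[d,-b],[-c,a]]
det = -4·1 - -4·-3 = -16
Inverse = (1/-16)·[[1, 4], [3, -4]]
        = [[-1/16, -1/4], [-3/16, 1/4]]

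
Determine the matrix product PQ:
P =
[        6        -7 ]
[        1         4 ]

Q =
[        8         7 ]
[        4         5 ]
PQ =
[       20         7 ]
[       24        27 ]

Matrix multiplication: (PQ)[i][j] = sum over k of P[i][k] * Q[k][j].
  (PQ)[0][0] = (6)*(8) + (-7)*(4) = 20
  (PQ)[0][1] = (6)*(7) + (-7)*(5) = 7
  (PQ)[1][0] = (1)*(8) + (4)*(4) = 24
  (PQ)[1][1] = (1)*(7) + (4)*(5) = 27
PQ =
[       20         7 ]
[       24        27 ]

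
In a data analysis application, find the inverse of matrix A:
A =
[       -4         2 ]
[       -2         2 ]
det(A) = -4
A⁻¹ =
[     -1/2       1/2 ]
[     -1/2         1 ]

For a 2×2 matrix A = [[a, b], [c, d]] with det(A) ≠ 0, A⁻¹ = (1/det(A)) * [[d, -b], [-c, a]].
det(A) = (-4)*(2) - (2)*(-2) = -8 + 4 = -4.
A⁻¹ = (1/-4) * [[2, -2], [2, -4]].
Dividing each entry by -4 and reducing:
A⁻¹ =
[     -1/2       1/2 ]
[     -1/2         1 ]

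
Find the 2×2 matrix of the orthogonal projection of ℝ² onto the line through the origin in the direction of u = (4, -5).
[[16/41, -20/41], [-20/41, 25/41]]

The orthogonal projection onto the line spanned by a nonzero vector u = (a, b) has matrix P = (u uᵀ) / (uᵀ u) = (1/(a² + b²)) · [[a², ab], [ab, b²]].
Here u = (4, -5), so a² + b² = 16 + 25 = 41.
P = (1/41) · [[16, -20], [-20, 25]] = [[16/41, -20/41], [-20/41, 25/41]].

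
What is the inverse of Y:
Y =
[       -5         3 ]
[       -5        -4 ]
det(Y) = 35
Y⁻¹ =
[    -4/35     -3/35 ]
[      1/7      -1/7 ]

For a 2×2 matrix Y = [[a, b], [c, d]] with det(Y) ≠ 0, Y⁻¹ = (1/det(Y)) * [[d, -b], [-c, a]].
det(Y) = (-5)*(-4) - (3)*(-5) = 20 + 15 = 35.
Y⁻¹ = (1/35) * [[-4, -3], [5, -5]].
Dividing each entry by 35 and reducing:
Y⁻¹ =
[    -4/35     -3/35 ]
[      1/7      -1/7 ]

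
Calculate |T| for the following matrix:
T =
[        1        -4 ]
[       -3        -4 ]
det(T) = -16

For a 2×2 matrix [[a, b], [c, d]], det = a*d - b*c.
det(T) = (1)*(-4) - (-4)*(-3) = -4 - 12 = -16.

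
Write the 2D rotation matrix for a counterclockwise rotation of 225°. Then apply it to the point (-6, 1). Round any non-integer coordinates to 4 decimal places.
R = [[-√2/2, √2/2], [-√2/2, -√2/2]]; R·(-6, 1) = (4.9497, 3.5355)

Rotation matrix formula: R(θ) = [[cos θ, -sin θ], [sin θ, cos θ]]
For θ = 225°:
cos(225°) = -√2/2
sin(225°) = -√2/2
R = [[-√2/2, √2/2], [-√2/2, -√2/2]]
Apply to (-6, 1): [-√2/2·-6 + (√2/2)·1, -√2/2·-6 + -√2/2·1] = (4.9497, 3.5355)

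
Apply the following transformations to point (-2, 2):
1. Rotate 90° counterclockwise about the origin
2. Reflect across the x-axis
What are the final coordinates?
(-2, 2)

Step 1: Rotate 90° → (-2, -2)
Step 2: Reflect across the x-axis → (-2, 2)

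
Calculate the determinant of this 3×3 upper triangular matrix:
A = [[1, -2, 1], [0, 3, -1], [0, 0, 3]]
9

The determinant of a triangular matrix is the product of its diagonal entries (the off-diagonal entries above the diagonal do not affect it).
det(A) = (1) * (3) * (3) = 9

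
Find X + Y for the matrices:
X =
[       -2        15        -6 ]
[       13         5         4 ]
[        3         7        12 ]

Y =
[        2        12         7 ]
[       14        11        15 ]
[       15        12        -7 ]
X + Y =
[        0        27         1 ]
[       27        16        19 ]
[       18        19         5 ]

Matrix addition is elementwise: (X+Y)[i][j] = X[i][j] + Y[i][j].
  (X+Y)[0][0] = (-2) + (2) = 0
  (X+Y)[0][1] = (15) + (12) = 27
  (X+Y)[0][2] = (-6) + (7) = 1
  (X+Y)[1][0] = (13) + (14) = 27
  (X+Y)[1][1] = (5) + (11) = 16
  (X+Y)[1][2] = (4) + (15) = 19
  (X+Y)[2][0] = (3) + (15) = 18
  (X+Y)[2][1] = (7) + (12) = 19
  (X+Y)[2][2] = (12) + (-7) = 5
X + Y =
[        0        27         1 ]
[       27        16        19 ]
[       18        19         5 ]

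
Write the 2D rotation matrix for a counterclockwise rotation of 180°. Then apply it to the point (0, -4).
R = [[-1, 0], [0, -1]]; R·(0, -4) = (0, 4)

Rotation matrix formula: R(θ) = [[cos θ, -sin θ], [sin θ, cos θ]]
For θ = 180°:
cos(180°) = -1
sin(180°) = 0
R = [[-1, 0], [0, -1]]
Apply to (0, -4): [-1·0 + (0)·-4, 0·0 + -1·-4] = (0, 4)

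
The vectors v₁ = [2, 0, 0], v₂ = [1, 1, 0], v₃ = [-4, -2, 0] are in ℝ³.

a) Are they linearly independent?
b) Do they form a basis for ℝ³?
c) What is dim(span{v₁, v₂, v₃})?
Not independent, not a basis, dim(span) = 2

Check whether v₃ can be written as a linear combination of v₁ and v₂.
v₃ = (-1)·v₁ + (-2)·v₂ = [-4, -2, 0], so the three vectors are linearly dependent.
Thus they do not form a basis for ℝ³, and dim(span{v₁, v₂, v₃}) = 2 (spanned by v₁ and v₂).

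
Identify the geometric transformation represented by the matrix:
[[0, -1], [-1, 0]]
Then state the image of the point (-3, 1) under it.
reflection across the line y = -x; image of (-3, 1) is (-1, 3)

This is a symmetric orthogonal matrix with determinant -1, which characterizes a reflection in ℝ².
The matrix [[0, -1], [-1, 0]] represents: reflection across the line y = -x.
Applying it to (-3, 1): [0·-3 + -1·1, -1·-3 + 0·1] = (-1, 3).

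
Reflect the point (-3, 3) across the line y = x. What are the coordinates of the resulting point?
(3, -3)

Reflection across line y = x: (-3, 3) → (3, -3)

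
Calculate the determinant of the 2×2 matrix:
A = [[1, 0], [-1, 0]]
0

For A = [[a, b], [c, d]], det(A) = a*d - b*c.
det(A) = (1)*(0) - (0)*(-1) = 0 - 0 = 0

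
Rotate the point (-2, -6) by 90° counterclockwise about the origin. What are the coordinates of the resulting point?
(6, -2)

Rotation matrix R(θ) = [[cos θ, -sin θ], [sin θ, cos θ]]; for θ = 90°:
R = [[0, -1], [1, 0]]
Result: R × [-2, -6]ᵀ = [0·-2 + (-1)·-6, 1·-2 + (0)·-6]ᵀ = (6, -2)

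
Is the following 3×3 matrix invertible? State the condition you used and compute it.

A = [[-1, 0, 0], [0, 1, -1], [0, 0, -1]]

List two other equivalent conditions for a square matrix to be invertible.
Yes, invertible; det(A) = 1 ≠ 0. Equivalent conditions: rank(A) = 3; Ax = 0 has only the trivial solution; 0 is not an eigenvalue; the columns of A are linearly independent.

To check invertibility, compute det(A).
The given matrix is triangular, so det(A) equals the product of its diagonal entries = 1 ≠ 0.
Since det(A) ≠ 0, A is invertible.
Equivalent conditions for a square matrix A to be invertible:
- rank(A) = 3 (full rank).
- The homogeneous system Ax = 0 has only the trivial solution x = 0.
- 0 is not an eigenvalue of A.
- The columns (equivalently rows) of A are linearly independent.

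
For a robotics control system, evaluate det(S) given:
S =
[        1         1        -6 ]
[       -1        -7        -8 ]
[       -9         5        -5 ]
det(S) = 550

Expand along row 0 (cofactor expansion): det(S) = a*(e*i - f*h) - b*(d*i - f*g) + c*(d*h - e*g), where the 3×3 is [[a, b, c], [d, e, f], [g, h, i]].
Minor M_00 = (-7)*(-5) - (-8)*(5) = 35 + 40 = 75.
Minor M_01 = (-1)*(-5) - (-8)*(-9) = 5 - 72 = -67.
Minor M_02 = (-1)*(5) - (-7)*(-9) = -5 - 63 = -68.
det(S) = (1)*(75) - (1)*(-67) + (-6)*(-68) = 75 + 67 + 408 = 550.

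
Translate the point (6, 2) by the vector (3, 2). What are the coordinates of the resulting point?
(9, 4)

Translation by (3, 2):
x' = 6 + 3 = 9
y' = 2 + 2 = 4
Homogeneous matrix: [[1, 0, 3], [0, 1, 2], [0, 0, 1]]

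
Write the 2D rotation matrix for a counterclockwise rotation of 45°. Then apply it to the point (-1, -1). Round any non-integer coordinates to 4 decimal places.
R = [[√2/2, -√2/2], [√2/2, √2/2]]; R·(-1, -1) = (0.0000, -1.4142)

Rotation matrix formula: R(θ) = [[cos θ, -sin θ], [sin θ, cos θ]]
For θ = 45°:
cos(45°) = √2/2
sin(45°) = √2/2
R = [[√2/2, -√2/2], [√2/2, √2/2]]
Apply to (-1, -1): [√2/2·-1 + (-√2/2)·-1, √2/2·-1 + √2/2·-1] = (0.0000, -1.4142)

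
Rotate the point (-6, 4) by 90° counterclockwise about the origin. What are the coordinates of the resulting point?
(-4, -6)

Rotation matrix R(θ) = [[cos θ, -sin θ], [sin θ, cos θ]]; for θ = 90°:
R = [[0, -1], [1, 0]]
Result: R × [-6, 4]ᵀ = [0·-6 + (-1)·4, 1·-6 + (0)·4]ᵀ = (-4, -6)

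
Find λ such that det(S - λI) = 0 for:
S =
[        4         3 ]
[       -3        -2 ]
λ = 1, 1

Solve det(S - λI) = 0. For a 2×2 matrix the characteristic equation is λ² - (trace)λ + det = 0.
trace(S) = a + d = 4 - 2 = 2.
det(S) = a*d - b*c = (4)*(-2) - (3)*(-3) = -8 + 9 = 1.
Characteristic equation: λ² - (2)λ + (1) = 0.
Discriminant = (2)² - 4*(1) = 4 - 4 = 0.
λ = (2 ± √0) / 2 = (2 ± 0) / 2 = 1, 1.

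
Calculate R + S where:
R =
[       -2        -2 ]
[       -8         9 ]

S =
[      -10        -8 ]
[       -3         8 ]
R + S =
[      -12       -10 ]
[      -11        17 ]

Matrix addition is elementwise: (R+S)[i][j] = R[i][j] + S[i][j].
  (R+S)[0][0] = (-2) + (-10) = -12
  (R+S)[0][1] = (-2) + (-8) = -10
  (R+S)[1][0] = (-8) + (-3) = -11
  (R+S)[1][1] = (9) + (8) = 17
R + S =
[      -12       -10 ]
[      -11        17 ]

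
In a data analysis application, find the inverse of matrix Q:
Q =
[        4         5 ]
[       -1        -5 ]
det(Q) = -15
Q⁻¹ =
[      1/3       1/3 ]
[    -1/15     -4/15 ]

For a 2×2 matrix Q = [[a, b], [c, d]] with det(Q) ≠ 0, Q⁻¹ = (1/det(Q)) * [[d, -b], [-c, a]].
det(Q) = (4)*(-5) - (5)*(-1) = -20 + 5 = -15.
Q⁻¹ = (1/-15) * [[-5, -5], [1, 4]].
Dividing each entry by -15 and reducing:
Q⁻¹ =
[      1/3       1/3 ]
[    -1/15     -4/15 ]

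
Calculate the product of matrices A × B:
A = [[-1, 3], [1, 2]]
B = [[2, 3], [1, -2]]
[[1, -9], [4, -1]]

Matrix multiplication:
C[0][0] = -1×2 + 3×1 = 1
C[0][1] = -1×3 + 3×-2 = -9
C[1][0] = 1×2 + 2×1 = 4
C[1][1] = 1×3 + 2×-2 = -1
Result: [[1, -9], [4, -1]]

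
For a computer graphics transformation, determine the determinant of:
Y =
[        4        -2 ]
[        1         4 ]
det(Y) = 18

For a 2×2 matrix [[a, b], [c, d]], det = a*d - b*c.
det(Y) = (4)*(4) - (-2)*(1) = 16 + 2 = 18.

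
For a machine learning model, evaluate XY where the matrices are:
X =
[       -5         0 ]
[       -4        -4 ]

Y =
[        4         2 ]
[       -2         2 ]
XY =
[      -20       -10 ]
[       -8       -16 ]

Matrix multiplication: (XY)[i][j] = sum over k of X[i][k] * Y[k][j].
  (XY)[0][0] = (-5)*(4) + (0)*(-2) = -20
  (XY)[0][1] = (-5)*(2) + (0)*(2) = -10
  (XY)[1][0] = (-4)*(4) + (-4)*(-2) = -8
  (XY)[1][1] = (-4)*(2) + (-4)*(2) = -16
XY =
[      -20       -10 ]
[       -8       -16 ]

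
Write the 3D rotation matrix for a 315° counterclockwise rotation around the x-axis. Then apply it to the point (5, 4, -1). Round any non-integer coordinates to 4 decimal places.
R = [[1, 0, 0], [0, √2/2, √2/2], [0, -√2/2, √2/2]]; R·(5, 4, -1) = (5.0000, 2.1213, -3.5355)

Rotation matrix for 315° around x-axis:
cos(315°) = √2/2, sin(315°) = -√2/2
R = [[1, 0, 0], [0, √2/2, √2/2], [0, -√2/2, √2/2]]
Apply to (5, 4, -1): R·[5, 4, -1]ᵀ = (5.0000, 2.1213, -3.5355)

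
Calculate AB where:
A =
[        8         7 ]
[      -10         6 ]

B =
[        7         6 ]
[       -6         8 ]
AB =
[       14       104 ]
[     -106       -12 ]

Matrix multiplication: (AB)[i][j] = sum over k of A[i][k] * B[k][j].
  (AB)[0][0] = (8)*(7) + (7)*(-6) = 14
  (AB)[0][1] = (8)*(6) + (7)*(8) = 104
  (AB)[1][0] = (-10)*(7) + (6)*(-6) = -106
  (AB)[1][1] = (-10)*(6) + (6)*(8) = -12
AB =
[       14       104 ]
[     -106       -12 ]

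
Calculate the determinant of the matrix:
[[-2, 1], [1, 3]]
-7

For a 2×2 matrix [[a, b], [c, d]], det = ad - bc
det = (-2)(3) - (1)(1) = -6 - 1 = -7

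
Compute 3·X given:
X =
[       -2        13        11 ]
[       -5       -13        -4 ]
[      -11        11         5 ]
3X =
[       -6        39        33 ]
[      -15       -39       -12 ]
[      -33        33        15 ]

Scalar multiplication is elementwise: (3X)[i][j] = 3 * X[i][j].
  (3X)[0][0] = 3 * (-2) = -6
  (3X)[0][1] = 3 * (13) = 39
  (3X)[0][2] = 3 * (11) = 33
  (3X)[1][0] = 3 * (-5) = -15
  (3X)[1][1] = 3 * (-13) = -39
  (3X)[1][2] = 3 * (-4) = -12
  (3X)[2][0] = 3 * (-11) = -33
  (3X)[2][1] = 3 * (11) = 33
  (3X)[2][2] = 3 * (5) = 15
3X =
[       -6        39        33 ]
[      -15       -39       -12 ]
[      -33        33        15 ]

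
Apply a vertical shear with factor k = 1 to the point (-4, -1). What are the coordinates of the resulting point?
(-4, -5)

Shear matrix for vertical shear with factor k = 1:
[[1, 0], [1, 1]]
Result: (-4, -1) → (-4, -5)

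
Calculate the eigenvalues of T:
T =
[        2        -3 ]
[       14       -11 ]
λ = -5, -4

Solve det(T - λI) = 0. For a 2×2 matrix the characteristic equation is λ² - (trace)λ + det = 0.
trace(T) = a + d = 2 - 11 = -9.
det(T) = a*d - b*c = (2)*(-11) - (-3)*(14) = -22 + 42 = 20.
Characteristic equation: λ² - (-9)λ + (20) = 0.
Discriminant = (-9)² - 4*(20) = 81 - 80 = 1.
λ = (-9 ± √1) / 2 = (-9 ± 1) / 2 = -5, -4.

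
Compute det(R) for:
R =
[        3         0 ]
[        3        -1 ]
det(R) = -3

For a 2×2 matrix [[a, b], [c, d]], det = a*d - b*c.
det(R) = (3)*(-1) - (0)*(3) = -3 - 0 = -3.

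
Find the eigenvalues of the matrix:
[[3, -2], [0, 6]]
λ = 3 and λ = 6

Characteristic equation: det(A - λI) = 0
λ² - (trace)λ + (det) = 0
λ² - (9)λ + (18) = 0
λ² - 9λ + 18 = 0
Solving: λ = 3, 6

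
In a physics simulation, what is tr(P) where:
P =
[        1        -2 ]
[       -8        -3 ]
tr(P) = 1 - 3 = -2

The trace of a square matrix is the sum of its diagonal entries.
Diagonal entries of P: P[0][0] = 1, P[1][1] = -3.
tr(P) = 1 - 3 = -2.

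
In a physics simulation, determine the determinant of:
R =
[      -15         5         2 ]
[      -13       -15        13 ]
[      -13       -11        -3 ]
det(R) = -3964

Expand along row 0 (cofactor expansion): det(R) = a*(e*i - f*h) - b*(d*i - f*g) + c*(d*h - e*g), where the 3×3 is [[a, b, c], [d, e, f], [g, h, i]].
Minor M_00 = (-15)*(-3) - (13)*(-11) = 45 + 143 = 188.
Minor M_01 = (-13)*(-3) - (13)*(-13) = 39 + 169 = 208.
Minor M_02 = (-13)*(-11) - (-15)*(-13) = 143 - 195 = -52.
det(R) = (-15)*(188) - (5)*(208) + (2)*(-52) = -2820 - 1040 - 104 = -3964.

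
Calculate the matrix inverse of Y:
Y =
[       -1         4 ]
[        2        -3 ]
det(Y) = -5
Y⁻¹ =
[      3/5       4/5 ]
[      2/5       1/5 ]

For a 2×2 matrix Y = [[a, b], [c, d]] with det(Y) ≠ 0, Y⁻¹ = (1/det(Y)) * [[d, -b], [-c, a]].
det(Y) = (-1)*(-3) - (4)*(2) = 3 - 8 = -5.
Y⁻¹ = (1/-5) * [[-3, -4], [-2, -1]].
Dividing each entry by -5 and reducing:
Y⁻¹ =
[      3/5       4/5 ]
[      2/5       1/5 ]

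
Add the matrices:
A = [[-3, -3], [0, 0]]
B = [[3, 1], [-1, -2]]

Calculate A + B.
[[0, -2], [-1, -2]]

Add corresponding elements:
(-3)+(3)=0
(-3)+(1)=-2
(0)+(-1)=-1
(0)+(-2)=-2
A + B = [[0, -2], [-1, -2]]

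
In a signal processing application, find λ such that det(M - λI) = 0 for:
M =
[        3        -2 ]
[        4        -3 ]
λ = -1, 1

Solve det(M - λI) = 0. For a 2×2 matrix the characteristic equation is λ² - (trace)λ + det = 0.
trace(M) = a + d = 3 - 3 = 0.
det(M) = a*d - b*c = (3)*(-3) - (-2)*(4) = -9 + 8 = -1.
Characteristic equation: λ² - (0)λ + (-1) = 0.
Discriminant = (0)² - 4*(-1) = 0 + 4 = 4.
λ = (0 ± √4) / 2 = (0 ± 2) / 2 = -1, 1.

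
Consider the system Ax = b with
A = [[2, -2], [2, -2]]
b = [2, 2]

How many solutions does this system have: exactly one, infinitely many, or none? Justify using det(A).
Infinitely many solutions

det(A) = (2)*(-2) - (-2)*(2) = 0, so A is singular (column 2 is -1 times column 1).
b = [2, 2] = 1 * column 1 of A, so b lies in the column space of A.
A singular matrix whose right-hand side is in its column space gives a 1-parameter family of solutions — infinitely many.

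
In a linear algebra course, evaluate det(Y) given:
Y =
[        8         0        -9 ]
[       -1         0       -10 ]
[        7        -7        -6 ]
det(Y) = -623

Expand along row 0 (cofactor expansion): det(Y) = a*(e*i - f*h) - b*(d*i - f*g) + c*(d*h - e*g), where the 3×3 is [[a, b, c], [d, e, f], [g, h, i]].
Minor M_00 = (0)*(-6) - (-10)*(-7) = 0 - 70 = -70.
Minor M_01 = (-1)*(-6) - (-10)*(7) = 6 + 70 = 76.
Minor M_02 = (-1)*(-7) - (0)*(7) = 7 - 0 = 7.
det(Y) = (8)*(-70) - (0)*(76) + (-9)*(7) = -560 + 0 - 63 = -623.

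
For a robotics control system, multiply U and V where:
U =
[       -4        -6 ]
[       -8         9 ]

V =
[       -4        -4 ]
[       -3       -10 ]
UV =
[       34        76 ]
[        5       -58 ]

Matrix multiplication: (UV)[i][j] = sum over k of U[i][k] * V[k][j].
  (UV)[0][0] = (-4)*(-4) + (-6)*(-3) = 34
  (UV)[0][1] = (-4)*(-4) + (-6)*(-10) = 76
  (UV)[1][0] = (-8)*(-4) + (9)*(-3) = 5
  (UV)[1][1] = (-8)*(-4) + (9)*(-10) = -58
UV =
[       34        76 ]
[        5       -58 ]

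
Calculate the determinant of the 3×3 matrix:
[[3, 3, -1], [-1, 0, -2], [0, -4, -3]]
-37

Expansion along first row:
det = 3·det([[0,-2],[-4,-3]]) - 3·det([[-1,-2],[0,-3]]) + -1·det([[-1,0],[0,-4]])
    = 3·(0·-3 - -2·-4) - 3·(-1·-3 - -2·0) + -1·(-1·-4 - 0·0)
    = 3·-8 - 3·3 + -1·4
    = -24 + -9 + -4 = -37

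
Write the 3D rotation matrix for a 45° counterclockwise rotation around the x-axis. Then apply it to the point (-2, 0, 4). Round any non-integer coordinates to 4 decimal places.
R = [[1, 0, 0], [0, √2/2, -√2/2], [0, √2/2, √2/2]]; R·(-2, 0, 4) = (-2.0000, -2.8284, 2.8284)

Rotation matrix for 45° around x-axis:
cos(45°) = √2/2, sin(45°) = √2/2
R = [[1, 0, 0], [0, √2/2, -√2/2], [0, √2/2, √2/2]]
Apply to (-2, 0, 4): R·[-2, 0, 4]ᵀ = (-2.0000, -2.8284, 2.8284)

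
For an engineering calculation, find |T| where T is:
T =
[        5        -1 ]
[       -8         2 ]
det(T) = 2

For a 2×2 matrix [[a, b], [c, d]], det = a*d - b*c.
det(T) = (5)*(2) - (-1)*(-8) = 10 - 8 = 2.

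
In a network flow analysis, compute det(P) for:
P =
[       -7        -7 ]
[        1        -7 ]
det(P) = 56

For a 2×2 matrix [[a, b], [c, d]], det = a*d - b*c.
det(P) = (-7)*(-7) - (-7)*(1) = 49 + 7 = 56.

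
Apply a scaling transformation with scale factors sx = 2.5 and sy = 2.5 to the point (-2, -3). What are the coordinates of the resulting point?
(-5.0, -7.5)

Scaling matrix:
[[2.50, 0], [0, 2.50]]
Result: (-2 × 2.5, -3 × 2.5) = (-5.0, -7.5)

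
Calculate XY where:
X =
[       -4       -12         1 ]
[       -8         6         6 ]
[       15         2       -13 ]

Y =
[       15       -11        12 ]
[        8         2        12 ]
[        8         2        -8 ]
XY =
[     -148        22      -200 ]
[      -24       112       -72 ]
[      137      -187       308 ]

Matrix multiplication: (XY)[i][j] = sum over k of X[i][k] * Y[k][j].
  (XY)[0][0] = (-4)*(15) + (-12)*(8) + (1)*(8) = -148
  (XY)[0][1] = (-4)*(-11) + (-12)*(2) + (1)*(2) = 22
  (XY)[0][2] = (-4)*(12) + (-12)*(12) + (1)*(-8) = -200
  (XY)[1][0] = (-8)*(15) + (6)*(8) + (6)*(8) = -24
  (XY)[1][1] = (-8)*(-11) + (6)*(2) + (6)*(2) = 112
  (XY)[1][2] = (-8)*(12) + (6)*(12) + (6)*(-8) = -72
  (XY)[2][0] = (15)*(15) + (2)*(8) + (-13)*(8) = 137
  (XY)[2][1] = (15)*(-11) + (2)*(2) + (-13)*(2) = -187
  (XY)[2][2] = (15)*(12) + (2)*(12) + (-13)*(-8) = 308
XY =
[     -148        22      -200 ]
[      -24       112       -72 ]
[      137      -187       308 ]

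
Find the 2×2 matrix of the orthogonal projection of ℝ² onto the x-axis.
[[1, 0], [0, 0]]

The orthogonal projection onto the line spanned by a nonzero vector u = (a, b) has matrix P = (u uᵀ) / (uᵀ u) = (1/(a² + b²)) · [[a², ab], [ab, b²]].
Here u = (1, 0), so a² + b² = 1 + 0 = 1.
P = (1/1) · [[1, 0], [0, 0]] = [[1, 0], [0, 0]].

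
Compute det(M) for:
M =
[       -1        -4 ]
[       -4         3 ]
det(M) = -19

For a 2×2 matrix [[a, b], [c, d]], det = a*d - b*c.
det(M) = (-1)*(3) - (-4)*(-4) = -3 - 16 = -19.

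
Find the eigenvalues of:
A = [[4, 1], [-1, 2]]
λ = 3, 3

Solve det(A - λI) = 0. For a 2×2 matrix this is λ² - (trace)λ + det = 0.
trace(A) = 4 + 2 = 6.
det(A) = (4)*(2) - (1)*(-1) = 8 + 1 = 9.
Characteristic equation: λ² - (6)λ + (9) = 0.
Discriminant: (6)² - 4*(9) = 36 - 36 = 0.
Roots: λ = (6 ± √0) / 2 = 3, 3.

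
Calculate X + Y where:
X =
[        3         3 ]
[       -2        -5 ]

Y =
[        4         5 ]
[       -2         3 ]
X + Y =
[        7         8 ]
[       -4        -2 ]

Matrix addition is elementwise: (X+Y)[i][j] = X[i][j] + Y[i][j].
  (X+Y)[0][0] = (3) + (4) = 7
  (X+Y)[0][1] = (3) + (5) = 8
  (X+Y)[1][0] = (-2) + (-2) = -4
  (X+Y)[1][1] = (-5) + (3) = -2
X + Y =
[        7         8 ]
[       -4        -2 ]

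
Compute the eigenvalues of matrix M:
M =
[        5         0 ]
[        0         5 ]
λ = 5, 5

Solve det(M - λI) = 0. For a 2×2 matrix the characteristic equation is λ² - (trace)λ + det = 0.
trace(M) = a + d = 5 + 5 = 10.
det(M) = a*d - b*c = (5)*(5) - (0)*(0) = 25 - 0 = 25.
Characteristic equation: λ² - (10)λ + (25) = 0.
Discriminant = (10)² - 4*(25) = 100 - 100 = 0.
λ = (10 ± √0) / 2 = (10 ± 0) / 2 = 5, 5.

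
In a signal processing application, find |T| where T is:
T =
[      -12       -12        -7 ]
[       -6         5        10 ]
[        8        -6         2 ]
det(T) = -1916

Expand along row 0 (cofactor expansion): det(T) = a*(e*i - f*h) - b*(d*i - f*g) + c*(d*h - e*g), where the 3×3 is [[a, b, c], [d, e, f], [g, h, i]].
Minor M_00 = (5)*(2) - (10)*(-6) = 10 + 60 = 70.
Minor M_01 = (-6)*(2) - (10)*(8) = -12 - 80 = -92.
Minor M_02 = (-6)*(-6) - (5)*(8) = 36 - 40 = -4.
det(T) = (-12)*(70) - (-12)*(-92) + (-7)*(-4) = -840 - 1104 + 28 = -1916.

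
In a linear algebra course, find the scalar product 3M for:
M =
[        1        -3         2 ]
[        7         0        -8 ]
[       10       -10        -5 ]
3M =
[        3        -9         6 ]
[       21         0       -24 ]
[       30       -30       -15 ]

Scalar multiplication is elementwise: (3M)[i][j] = 3 * M[i][j].
  (3M)[0][0] = 3 * (1) = 3
  (3M)[0][1] = 3 * (-3) = -9
  (3M)[0][2] = 3 * (2) = 6
  (3M)[1][0] = 3 * (7) = 21
  (3M)[1][1] = 3 * (0) = 0
  (3M)[1][2] = 3 * (-8) = -24
  (3M)[2][0] = 3 * (10) = 30
  (3M)[2][1] = 3 * (-10) = -30
  (3M)[2][2] = 3 * (-5) = -15
3M =
[        3        -9         6 ]
[       21         0       -24 ]
[       30       -30       -15 ]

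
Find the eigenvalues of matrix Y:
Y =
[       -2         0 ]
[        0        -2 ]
λ = -2, -2

Solve det(Y - λI) = 0. For a 2×2 matrix the characteristic equation is λ² - (trace)λ + det = 0.
trace(Y) = a + d = -2 - 2 = -4.
det(Y) = a*d - b*c = (-2)*(-2) - (0)*(0) = 4 - 0 = 4.
Characteristic equation: λ² - (-4)λ + (4) = 0.
Discriminant = (-4)² - 4*(4) = 16 - 16 = 0.
λ = (-4 ± √0) / 2 = (-4 ± 0) / 2 = -2, -2.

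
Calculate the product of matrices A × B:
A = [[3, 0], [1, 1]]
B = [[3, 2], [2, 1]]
[[9, 6], [5, 3]]

Matrix multiplication:
C[0][0] = 3×3 + 0×2 = 9
C[0][1] = 3×2 + 0×1 = 6
C[1][0] = 1×3 + 1×2 = 5
C[1][1] = 1×2 + 1×1 = 3
Result: [[9, 6], [5, 3]]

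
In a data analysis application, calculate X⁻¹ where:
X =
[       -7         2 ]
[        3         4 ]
det(X) = -34
X⁻¹ =
[    -2/17      1/17 ]
[     3/34      7/34 ]

For a 2×2 matrix X = [[a, b], [c, d]] with det(X) ≠ 0, X⁻¹ = (1/det(X)) * [[d, -b], [-c, a]].
det(X) = (-7)*(4) - (2)*(3) = -28 - 6 = -34.
X⁻¹ = (1/-34) * [[4, -2], [-3, -7]].
Dividing each entry by -34 and reducing:
X⁻¹ =
[    -2/17      1/17 ]
[     3/34      7/34 ]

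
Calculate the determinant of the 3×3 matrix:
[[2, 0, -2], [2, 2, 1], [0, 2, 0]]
-12

Expansion along first row:
det = 2·det([[2,1],[2,0]]) - 0·det([[2,1],[0,0]]) + -2·det([[2,2],[0,2]])
    = 2·(2·0 - 1·2) - 0·(2·0 - 1·0) + -2·(2·2 - 2·0)
    = 2·-2 - 0·0 + -2·4
    = -4 + 0 + -8 = -12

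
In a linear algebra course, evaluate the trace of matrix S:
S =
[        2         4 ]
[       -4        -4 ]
tr(S) = 2 - 4 = -2

The trace of a square matrix is the sum of its diagonal entries.
Diagonal entries of S: S[0][0] = 2, S[1][1] = -4.
tr(S) = 2 - 4 = -2.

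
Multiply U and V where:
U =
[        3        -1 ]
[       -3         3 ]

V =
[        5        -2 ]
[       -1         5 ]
UV =
[       16       -11 ]
[      -18        21 ]

Matrix multiplication: (UV)[i][j] = sum over k of U[i][k] * V[k][j].
  (UV)[0][0] = (3)*(5) + (-1)*(-1) = 16
  (UV)[0][1] = (3)*(-2) + (-1)*(5) = -11
  (UV)[1][0] = (-3)*(5) + (3)*(-1) = -18
  (UV)[1][1] = (-3)*(-2) + (3)*(5) = 21
UV =
[       16       -11 ]
[      -18        21 ]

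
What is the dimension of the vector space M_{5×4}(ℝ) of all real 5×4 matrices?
Dimension = 20

A real 5×4 matrix is determined by its 5·4 = 20 independent entries.
A standard basis is {E_ij : 1 ≤ i ≤ 5, 1 ≤ j ≤ 4}, where E_ij has a 1 in position (i, j) and 0 elsewhere — there are 20 such matrices, and they are linearly independent and span M_{5×4}(ℝ).
Therefore dim(M_{5×4}(ℝ)) = 20.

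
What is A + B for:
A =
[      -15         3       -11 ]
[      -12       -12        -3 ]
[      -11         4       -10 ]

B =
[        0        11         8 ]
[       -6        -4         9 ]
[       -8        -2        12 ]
A + B =
[      -15        14        -3 ]
[      -18       -16         6 ]
[      -19         2         2 ]

Matrix addition is elementwise: (A+B)[i][j] = A[i][j] + B[i][j].
  (A+B)[0][0] = (-15) + (0) = -15
  (A+B)[0][1] = (3) + (11) = 14
  (A+B)[0][2] = (-11) + (8) = -3
  (A+B)[1][0] = (-12) + (-6) = -18
  (A+B)[1][1] = (-12) + (-4) = -16
  (A+B)[1][2] = (-3) + (9) = 6
  (A+B)[2][0] = (-11) + (-8) = -19
  (A+B)[2][1] = (4) + (-2) = 2
  (A+B)[2][2] = (-10) + (12) = 2
A + B =
[      -15        14        -3 ]
[      -18       -16         6 ]
[      -19         2         2 ]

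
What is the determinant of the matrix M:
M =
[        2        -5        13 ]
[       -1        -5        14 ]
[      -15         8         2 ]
det(M) = -283

Expand along row 0 (cofactor expansion): det(M) = a*(e*i - f*h) - b*(d*i - f*g) + c*(d*h - e*g), where the 3×3 is [[a, b, c], [d, e, f], [g, h, i]].
Minor M_00 = (-5)*(2) - (14)*(8) = -10 - 112 = -122.
Minor M_01 = (-1)*(2) - (14)*(-15) = -2 + 210 = 208.
Minor M_02 = (-1)*(8) - (-5)*(-15) = -8 - 75 = -83.
det(M) = (2)*(-122) - (-5)*(208) + (13)*(-83) = -244 + 1040 - 1079 = -283.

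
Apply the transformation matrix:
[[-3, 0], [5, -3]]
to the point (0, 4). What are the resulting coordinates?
(0, -12)

Matrix multiplication:
[[-3, 0], [5, -3]] × [0, 4]ᵀ
= [-3×0 + 0×4, 5×0 + -3×4]ᵀ
= [0.0000, -12.0000]ᵀ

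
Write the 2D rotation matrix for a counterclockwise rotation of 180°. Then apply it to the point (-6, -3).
R = [[-1, 0], [0, -1]]; R·(-6, -3) = (6, 3)

Rotation matrix formula: R(θ) = [[cos θ, -sin θ], [sin θ, cos θ]]
For θ = 180°:
cos(180°) = -1
sin(180°) = 0
R = [[-1, 0], [0, -1]]
Apply to (-6, -3): [-1·-6 + (0)·-3, 0·-6 + -1·-3] = (6, 3)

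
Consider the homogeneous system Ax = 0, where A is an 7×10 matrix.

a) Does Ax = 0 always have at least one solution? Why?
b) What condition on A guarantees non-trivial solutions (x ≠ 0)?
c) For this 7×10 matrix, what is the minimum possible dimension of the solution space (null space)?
a) Yes, x = 0 is always a solution. b) When A has linearly dependent columns (rank < n). c) Minimum nullity = 3.

a) x = 0 satisfies A·0 = 0, so the zero vector is always a solution.
b) Non-trivial solutions exist iff the columns of A are linearly dependent, equivalently rank(A) < n (the number of columns).
c) By rank-nullity, rank(A) + nullity(A) = n = 10. Since A has only 7 rows, rank(A) ≤ 7, so nullity(A) ≥ 10 - 7 = 3.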